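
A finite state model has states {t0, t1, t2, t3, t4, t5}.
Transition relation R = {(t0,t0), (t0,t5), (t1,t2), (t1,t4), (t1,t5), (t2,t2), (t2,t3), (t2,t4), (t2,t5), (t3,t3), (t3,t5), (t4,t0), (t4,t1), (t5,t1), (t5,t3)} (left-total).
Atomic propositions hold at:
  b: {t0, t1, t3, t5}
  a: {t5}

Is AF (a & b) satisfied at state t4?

No

Sat(a & b) = {t5}
AF (a & b): least fixpoint, start Z0 = {t5}, add states with every successor in Z. Already a fixed point.
Sat(AF (a & b)) = {t5}
t4 ∉ Sat(AF (a & b)) = {t5}, so the formula does not hold at t4.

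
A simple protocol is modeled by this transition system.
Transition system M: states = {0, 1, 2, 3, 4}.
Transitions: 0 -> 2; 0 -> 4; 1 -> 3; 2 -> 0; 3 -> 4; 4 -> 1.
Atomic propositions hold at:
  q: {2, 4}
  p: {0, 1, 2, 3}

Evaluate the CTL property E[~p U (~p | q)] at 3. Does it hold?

Sat(~p) = {4}
Sat(~p | q) = {2, 4}
E[~p U (~p | q)]: least fixpoint, start Z0 = Sat((~p | q)) = {2, 4}, add states in Sat(~p) with some successor in Z. Already a fixed point.
Sat(E[~p U (~p | q)]) = {2, 4}
3 ∉ Sat(E[~p U (~p | q)]) = {2, 4}, so the formula does not hold at 3.

No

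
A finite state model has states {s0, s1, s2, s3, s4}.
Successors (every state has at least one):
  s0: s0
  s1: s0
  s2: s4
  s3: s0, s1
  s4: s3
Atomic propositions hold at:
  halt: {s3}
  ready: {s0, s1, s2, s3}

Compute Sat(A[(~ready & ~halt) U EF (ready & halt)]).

Sat(~ready) = {s4}
Sat(~halt) = {s0, s1, s2, s4}
Sat(~ready & ~halt) = {s4}
Sat(ready & halt) = {s3}
EF (ready & halt): least fixpoint, start Z0 = {s3}, add states with some successor in Z. Z1 = {s3, s4}; Z2 = {s2, s3, s4}; fixed.
Sat(EF (ready & halt)) = {s2, s3, s4}
A[(~ready & ~halt) U EF (ready & halt)]: least fixpoint, start Z0 = Sat(EF (ready & halt)) = {s2, s3, s4}, add states in Sat(~ready & ~halt) with every successor in Z. Already a fixed point.
Sat(A[(~ready & ~halt) U EF (ready & halt)]) = {s2, s3, s4}

{s2, s3, s4}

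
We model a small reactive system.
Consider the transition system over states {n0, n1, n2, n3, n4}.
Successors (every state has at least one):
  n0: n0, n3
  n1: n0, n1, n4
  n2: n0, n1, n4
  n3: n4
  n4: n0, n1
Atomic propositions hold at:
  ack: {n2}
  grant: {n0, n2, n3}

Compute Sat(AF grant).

{n0, n2, n3}

AF grant: least fixpoint, start Z0 = {n0, n2, n3}, add states with every successor in Z. Already a fixed point.
Sat(AF grant) = {n0, n2, n3}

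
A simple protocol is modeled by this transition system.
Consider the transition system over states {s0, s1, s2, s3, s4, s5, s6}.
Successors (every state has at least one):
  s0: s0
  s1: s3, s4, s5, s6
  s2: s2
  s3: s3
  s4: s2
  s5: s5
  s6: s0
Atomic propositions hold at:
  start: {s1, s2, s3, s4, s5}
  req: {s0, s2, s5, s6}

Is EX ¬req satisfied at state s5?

No

Sat(¬req) = {s1, s3, s4}
Sat(EX ¬req) = {s : some successor in {s1, s3, s4}} = {s1, s3}
s5 ∉ Sat(EX ¬req) = {s1, s3}, so the formula does not hold at s5.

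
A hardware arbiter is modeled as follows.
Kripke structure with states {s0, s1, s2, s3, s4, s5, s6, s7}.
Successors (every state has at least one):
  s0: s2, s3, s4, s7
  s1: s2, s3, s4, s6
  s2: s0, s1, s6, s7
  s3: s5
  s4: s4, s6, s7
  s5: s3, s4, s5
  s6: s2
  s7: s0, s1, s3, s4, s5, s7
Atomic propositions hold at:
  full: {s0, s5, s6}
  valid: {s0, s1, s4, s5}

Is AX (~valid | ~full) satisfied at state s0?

Yes

Sat(~valid) = {s2, s3, s6, s7}
Sat(~full) = {s1, s2, s3, s4, s7}
Sat(~valid | ~full) = {s1, s2, s3, s4, s6, s7}
Sat(AX (~valid | ~full)) = {s : every successor in {s1, s2, s3, s4, s6, s7}} = {s0, s1, s4, s6}
s0 ∈ Sat(AX (~valid | ~full)) = {s0, s1, s4, s6}, so the formula holds at s0.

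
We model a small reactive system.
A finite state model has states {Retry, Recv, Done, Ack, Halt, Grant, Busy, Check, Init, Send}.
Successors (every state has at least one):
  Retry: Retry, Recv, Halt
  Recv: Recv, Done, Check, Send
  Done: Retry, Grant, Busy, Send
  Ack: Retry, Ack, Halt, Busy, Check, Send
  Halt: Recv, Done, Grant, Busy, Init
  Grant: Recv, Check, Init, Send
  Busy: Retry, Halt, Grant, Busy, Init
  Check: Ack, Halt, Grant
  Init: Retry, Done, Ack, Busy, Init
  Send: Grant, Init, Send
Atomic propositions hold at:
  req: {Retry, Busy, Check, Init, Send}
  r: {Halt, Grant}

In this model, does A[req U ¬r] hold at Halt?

Sat(¬r) = {Retry, Recv, Done, Ack, Busy, Check, Init, Send}
A[req U ¬r]: least fixpoint, start Z0 = Sat(¬r) = {Retry, Recv, Done, Ack, Busy, Check, Init, Send}, add states in Sat(req) with every successor in Z. Already a fixed point.
Sat(A[req U ¬r]) = {Retry, Recv, Done, Ack, Busy, Check, Init, Send}
Halt ∉ Sat(A[req U ¬r]) = {Retry, Recv, Done, Ack, Busy, Check, Init, Send}, so the formula does not hold at Halt.

No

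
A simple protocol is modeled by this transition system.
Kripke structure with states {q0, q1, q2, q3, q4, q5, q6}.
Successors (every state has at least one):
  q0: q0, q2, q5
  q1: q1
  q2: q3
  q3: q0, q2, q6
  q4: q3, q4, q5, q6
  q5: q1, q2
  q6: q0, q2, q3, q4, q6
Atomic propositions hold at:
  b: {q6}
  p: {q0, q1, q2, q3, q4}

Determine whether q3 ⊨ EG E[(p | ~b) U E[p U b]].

Yes

Sat(~b) = {q0, q1, q2, q3, q4, q5}
Sat(p | ~b) = {q0, q1, q2, q3, q4, q5}
E[p U b]: least fixpoint, start Z0 = Sat(b) = {q6}, add states in Sat(p) with some successor in Z. Z1 = {q3, q4, q6}; Z2 = {q2, q3, q4, q6}; Z3 = {q0, q2, q3, q4, q6}; fixed.
Sat(E[p U b]) = {q0, q2, q3, q4, q6}
E[(p | ~b) U E[p U b]]: least fixpoint, start Z0 = Sat(E[p U b]) = {q0, q2, q3, q4, q6}, add states in Sat(p | ~b) with some successor in Z. Z1 = {q0, q2, q3, q4, q5, q6}; fixed.
Sat(E[(p | ~b) U E[p U b]]) = {q0, q2, q3, q4, q5, q6}
EG E[(p | ~b) U E[p U b]]: greatest fixpoint, start Z0 = {q0, q2, q3, q4, q5, q6}, keep only states in Sat with some successor in Z. Already a fixed point.
Sat(EG E[(p | ~b) U E[p U b]]) = {q0, q2, q3, q4, q5, q6}
q3 ∈ Sat(EG E[(p | ~b) U E[p U b]]) = {q0, q2, q3, q4, q5, q6}, so the formula holds at q3.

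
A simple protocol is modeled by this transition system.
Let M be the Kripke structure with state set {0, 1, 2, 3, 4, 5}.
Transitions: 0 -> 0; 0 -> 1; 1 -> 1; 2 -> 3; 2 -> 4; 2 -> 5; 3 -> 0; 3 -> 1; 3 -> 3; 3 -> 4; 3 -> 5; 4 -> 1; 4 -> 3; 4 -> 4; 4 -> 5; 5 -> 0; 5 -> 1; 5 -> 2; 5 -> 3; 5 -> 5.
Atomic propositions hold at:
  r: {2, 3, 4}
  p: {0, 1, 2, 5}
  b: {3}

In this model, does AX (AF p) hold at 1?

AF p: least fixpoint, start Z0 = {0, 1, 2, 5}, add states with every successor in Z. Already a fixed point.
Sat(AF p) = {0, 1, 2, 5}
Sat(AX (AF p)) = {s : every successor in {0, 1, 2, 5}} = {0, 1}
1 ∈ Sat(AX (AF p)) = {0, 1}, so the formula holds at 1.

Yes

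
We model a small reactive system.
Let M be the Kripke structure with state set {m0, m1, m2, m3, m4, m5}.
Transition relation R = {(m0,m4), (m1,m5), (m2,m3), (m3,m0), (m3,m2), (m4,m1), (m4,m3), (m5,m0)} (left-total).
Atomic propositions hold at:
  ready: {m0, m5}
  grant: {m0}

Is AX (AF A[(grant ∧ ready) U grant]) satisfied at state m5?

Yes

Sat(grant ∧ ready) = {m0}
A[(grant ∧ ready) U grant]: least fixpoint, start Z0 = Sat(grant) = {m0}, add states in Sat(grant ∧ ready) with every successor in Z. Already a fixed point.
Sat(A[(grant ∧ ready) U grant]) = {m0}
AF A[(grant ∧ ready) U grant]: least fixpoint, start Z0 = {m0}, add states with every successor in Z. Z1 = {m0, m5}; Z2 = {m0, m1, m5}; fixed.
Sat(AF A[(grant ∧ ready) U grant]) = {m0, m1, m5}
Sat(AX (AF A[(grant ∧ ready) U grant])) = {s : every successor in {m0, m1, m5}} = {m1, m5}
m5 ∈ Sat(AX (AF A[(grant ∧ ready) U grant])) = {m1, m5}, so the formula holds at m5.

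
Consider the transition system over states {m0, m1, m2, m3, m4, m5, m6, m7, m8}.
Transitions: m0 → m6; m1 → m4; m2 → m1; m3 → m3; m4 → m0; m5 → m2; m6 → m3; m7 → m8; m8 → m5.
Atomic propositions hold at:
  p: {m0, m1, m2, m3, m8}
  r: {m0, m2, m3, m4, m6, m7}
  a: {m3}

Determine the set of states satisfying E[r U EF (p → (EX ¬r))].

Sat(¬r) = {m1, m5, m8}
Sat(EX ¬r) = {s : some successor in {m1, m5, m8}} = {m2, m7, m8}
Sat(p → (EX ¬r)) = {m2, m4, m5, m6, m7, m8}
EF (p → (EX ¬r)): least fixpoint, start Z0 = {m2, m4, m5, m6, m7, m8}, add states with some successor in Z. Z1 = {m0, m1, m2, m4, m5, m6, m7, m8}; fixed.
Sat(EF (p → (EX ¬r))) = {m0, m1, m2, m4, m5, m6, m7, m8}
E[r U EF (p → (EX ¬r))]: least fixpoint, start Z0 = Sat(EF (p → (EX ¬r))) = {m0, m1, m2, m4, m5, m6, m7, m8}, add states in Sat(r) with some successor in Z. Already a fixed point.
Sat(E[r U EF (p → (EX ¬r))]) = {m0, m1, m2, m4, m5, m6, m7, m8}

{m0, m1, m2, m4, m5, m6, m7, m8}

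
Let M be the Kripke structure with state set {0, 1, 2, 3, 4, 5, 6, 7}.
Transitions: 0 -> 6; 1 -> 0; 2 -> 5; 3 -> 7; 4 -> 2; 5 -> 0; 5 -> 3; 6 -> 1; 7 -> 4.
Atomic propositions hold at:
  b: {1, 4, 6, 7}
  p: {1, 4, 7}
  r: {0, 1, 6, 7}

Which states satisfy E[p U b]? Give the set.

{1, 4, 6, 7}

E[p U b]: least fixpoint, start Z0 = Sat(b) = {1, 4, 6, 7}, add states in Sat(p) with some successor in Z. Already a fixed point.
Sat(E[p U b]) = {1, 4, 6, 7}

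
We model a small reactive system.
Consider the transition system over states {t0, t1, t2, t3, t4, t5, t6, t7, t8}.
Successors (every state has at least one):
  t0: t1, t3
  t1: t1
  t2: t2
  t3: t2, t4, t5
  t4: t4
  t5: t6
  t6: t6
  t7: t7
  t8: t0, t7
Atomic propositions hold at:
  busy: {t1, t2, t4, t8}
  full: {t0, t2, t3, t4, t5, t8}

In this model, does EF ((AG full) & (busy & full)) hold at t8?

Yes

AG full: greatest fixpoint, start Z0 = {t0, t2, t3, t4, t5, t8}, keep only states in Sat with every successor in Z. Z1 = {t2, t3, t4}; Z2 = {t2, t4}; fixed.
Sat(AG full) = {t2, t4}
Sat(busy & full) = {t2, t4, t8}
Sat((AG full) & (busy & full)) = {t2, t4}
EF ((AG full) & (busy & full)): least fixpoint, start Z0 = {t2, t4}, add states with some successor in Z. Z1 = {t2, t3, t4}; Z2 = {t0, t2, t3, t4}; Z3 = {t0, t2, t3, t4, t8}; fixed.
Sat(EF ((AG full) & (busy & full))) = {t0, t2, t3, t4, t8}
t8 ∈ Sat(EF ((AG full) & (busy & full))) = {t0, t2, t3, t4, t8}, so the formula holds at t8.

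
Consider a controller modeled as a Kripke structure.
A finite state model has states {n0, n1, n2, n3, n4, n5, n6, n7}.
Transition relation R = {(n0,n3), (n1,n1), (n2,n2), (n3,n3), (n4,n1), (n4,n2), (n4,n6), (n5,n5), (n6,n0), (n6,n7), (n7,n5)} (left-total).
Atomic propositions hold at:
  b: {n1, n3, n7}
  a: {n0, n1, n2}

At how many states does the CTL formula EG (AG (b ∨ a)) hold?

Sat(b ∨ a) = {n0, n1, n2, n3, n7}
AG (b ∨ a): greatest fixpoint, start Z0 = {n0, n1, n2, n3, n7}, keep only states in Sat with every successor in Z. Z1 = {n0, n1, n2, n3}; fixed.
Sat(AG (b ∨ a)) = {n0, n1, n2, n3}
EG (AG (b ∨ a)): greatest fixpoint, start Z0 = {n0, n1, n2, n3}, keep only states in Sat with some successor in Z. Already a fixed point.
Sat(EG (AG (b ∨ a))) = {n0, n1, n2, n3}
|Sat(EG (AG (b ∨ a)))| = |{n0, n1, n2, n3}| = 4.

4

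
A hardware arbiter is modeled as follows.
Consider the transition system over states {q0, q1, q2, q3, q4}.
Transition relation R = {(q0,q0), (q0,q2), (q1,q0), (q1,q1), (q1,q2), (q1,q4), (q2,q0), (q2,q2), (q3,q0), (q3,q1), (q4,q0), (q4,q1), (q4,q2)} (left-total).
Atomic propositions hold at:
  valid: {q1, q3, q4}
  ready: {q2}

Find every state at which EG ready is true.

{q2}

EG ready: greatest fixpoint, start Z0 = {q2}, keep only states in Sat with some successor in Z. Already a fixed point.
Sat(EG ready) = {q2}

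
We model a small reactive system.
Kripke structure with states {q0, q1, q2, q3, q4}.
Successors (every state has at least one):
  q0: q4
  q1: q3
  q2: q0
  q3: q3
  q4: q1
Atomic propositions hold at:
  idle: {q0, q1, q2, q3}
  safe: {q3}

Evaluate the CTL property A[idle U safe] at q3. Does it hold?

Yes

A[idle U safe]: least fixpoint, start Z0 = Sat(safe) = {q3}, add states in Sat(idle) with every successor in Z. Z1 = {q1, q3}; fixed.
Sat(A[idle U safe]) = {q1, q3}
q3 ∈ Sat(A[idle U safe]) = {q1, q3}, so the formula holds at q3.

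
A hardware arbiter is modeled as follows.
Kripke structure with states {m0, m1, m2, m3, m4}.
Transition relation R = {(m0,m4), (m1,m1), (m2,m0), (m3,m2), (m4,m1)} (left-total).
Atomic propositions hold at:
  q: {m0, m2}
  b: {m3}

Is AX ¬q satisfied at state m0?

Yes

Sat(¬q) = {m1, m3, m4}
Sat(AX ¬q) = {s : every successor in {m1, m3, m4}} = {m0, m1, m4}
m0 ∈ Sat(AX ¬q) = {m0, m1, m4}, so the formula holds at m0.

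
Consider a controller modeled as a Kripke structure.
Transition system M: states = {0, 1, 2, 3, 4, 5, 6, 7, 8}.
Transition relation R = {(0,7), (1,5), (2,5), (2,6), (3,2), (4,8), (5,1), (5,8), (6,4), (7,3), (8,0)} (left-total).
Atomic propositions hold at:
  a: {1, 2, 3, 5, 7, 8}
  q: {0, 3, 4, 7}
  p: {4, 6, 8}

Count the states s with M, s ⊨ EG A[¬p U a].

7

Sat(¬p) = {0, 1, 2, 3, 5, 7}
A[¬p U a]: least fixpoint, start Z0 = Sat(a) = {1, 2, 3, 5, 7, 8}, add states in Sat(¬p) with every successor in Z. Z1 = {0, 1, 2, 3, 5, 7, 8}; fixed.
Sat(A[¬p U a]) = {0, 1, 2, 3, 5, 7, 8}
EG A[¬p U a]: greatest fixpoint, start Z0 = {0, 1, 2, 3, 5, 7, 8}, keep only states in Sat with some successor in Z. Already a fixed point.
Sat(EG A[¬p U a]) = {0, 1, 2, 3, 5, 7, 8}
|Sat(EG A[¬p U a])| = |{0, 1, 2, 3, 5, 7, 8}| = 7.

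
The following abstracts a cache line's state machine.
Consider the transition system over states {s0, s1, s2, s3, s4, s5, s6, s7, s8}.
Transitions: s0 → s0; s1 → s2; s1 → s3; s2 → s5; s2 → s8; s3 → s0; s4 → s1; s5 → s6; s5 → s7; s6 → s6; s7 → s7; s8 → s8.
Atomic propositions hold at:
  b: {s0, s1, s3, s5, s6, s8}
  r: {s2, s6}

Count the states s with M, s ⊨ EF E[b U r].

5

E[b U r]: least fixpoint, start Z0 = Sat(r) = {s2, s6}, add states in Sat(b) with some successor in Z. Z1 = {s1, s2, s5, s6}; fixed.
Sat(E[b U r]) = {s1, s2, s5, s6}
EF E[b U r]: least fixpoint, start Z0 = {s1, s2, s5, s6}, add states with some successor in Z. Z1 = {s1, s2, s4, s5, s6}; fixed.
Sat(EF E[b U r]) = {s1, s2, s4, s5, s6}
|Sat(EF E[b U r])| = |{s1, s2, s4, s5, s6}| = 5.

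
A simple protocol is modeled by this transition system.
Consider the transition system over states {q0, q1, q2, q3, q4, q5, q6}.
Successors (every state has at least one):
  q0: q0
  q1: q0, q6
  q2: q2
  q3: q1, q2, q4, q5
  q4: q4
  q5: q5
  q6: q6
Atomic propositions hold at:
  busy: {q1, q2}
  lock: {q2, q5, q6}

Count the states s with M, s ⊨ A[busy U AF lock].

3

AF lock: least fixpoint, start Z0 = {q2, q5, q6}, add states with every successor in Z. Already a fixed point.
Sat(AF lock) = {q2, q5, q6}
A[busy U AF lock]: least fixpoint, start Z0 = Sat(AF lock) = {q2, q5, q6}, add states in Sat(busy) with every successor in Z. Already a fixed point.
Sat(A[busy U AF lock]) = {q2, q5, q6}
|Sat(A[busy U AF lock])| = |{q2, q5, q6}| = 3.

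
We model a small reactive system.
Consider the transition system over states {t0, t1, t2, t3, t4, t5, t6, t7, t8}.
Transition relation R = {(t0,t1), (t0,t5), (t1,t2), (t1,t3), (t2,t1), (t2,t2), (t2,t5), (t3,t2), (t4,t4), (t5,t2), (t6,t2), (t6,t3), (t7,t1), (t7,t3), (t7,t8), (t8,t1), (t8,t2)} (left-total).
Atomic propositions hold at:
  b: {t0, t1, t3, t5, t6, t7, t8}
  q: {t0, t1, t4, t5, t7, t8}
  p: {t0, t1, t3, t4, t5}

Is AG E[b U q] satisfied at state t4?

E[b U q]: least fixpoint, start Z0 = Sat(q) = {t0, t1, t4, t5, t7, t8}, add states in Sat(b) with some successor in Z. Already a fixed point.
Sat(E[b U q]) = {t0, t1, t4, t5, t7, t8}
AG E[b U q]: greatest fixpoint, start Z0 = {t0, t1, t4, t5, t7, t8}, keep only states in Sat with every successor in Z. Z1 = {t0, t4}; Z2 = {t4}; fixed.
Sat(AG E[b U q]) = {t4}
t4 ∈ Sat(AG E[b U q]) = {t4}, so the formula holds at t4.

Yes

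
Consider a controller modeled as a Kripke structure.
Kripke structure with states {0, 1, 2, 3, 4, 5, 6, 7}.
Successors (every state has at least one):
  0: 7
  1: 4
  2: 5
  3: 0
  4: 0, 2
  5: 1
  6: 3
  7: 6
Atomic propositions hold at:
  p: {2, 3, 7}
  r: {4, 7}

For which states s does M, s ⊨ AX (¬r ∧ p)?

{6}

Sat(¬r) = {0, 1, 2, 3, 5, 6}
Sat(¬r ∧ p) = {2, 3}
Sat(AX (¬r ∧ p)) = {s : every successor in {2, 3}} = {6}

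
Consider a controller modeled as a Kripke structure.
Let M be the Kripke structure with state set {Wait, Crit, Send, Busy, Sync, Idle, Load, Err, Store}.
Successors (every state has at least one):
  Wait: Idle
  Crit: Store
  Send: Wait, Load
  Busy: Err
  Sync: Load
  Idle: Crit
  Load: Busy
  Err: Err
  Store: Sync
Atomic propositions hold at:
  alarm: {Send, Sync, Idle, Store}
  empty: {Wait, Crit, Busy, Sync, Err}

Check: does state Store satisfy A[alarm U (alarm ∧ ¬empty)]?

Sat(¬empty) = {Send, Idle, Load, Store}
Sat(alarm ∧ ¬empty) = {Send, Idle, Store}
A[alarm U (alarm ∧ ¬empty)]: least fixpoint, start Z0 = Sat((alarm ∧ ¬empty)) = {Send, Idle, Store}, add states in Sat(alarm) with every successor in Z. Already a fixed point.
Sat(A[alarm U (alarm ∧ ¬empty)]) = {Send, Idle, Store}
Store ∈ Sat(A[alarm U (alarm ∧ ¬empty)]) = {Send, Idle, Store}, so the formula holds at Store.

Yes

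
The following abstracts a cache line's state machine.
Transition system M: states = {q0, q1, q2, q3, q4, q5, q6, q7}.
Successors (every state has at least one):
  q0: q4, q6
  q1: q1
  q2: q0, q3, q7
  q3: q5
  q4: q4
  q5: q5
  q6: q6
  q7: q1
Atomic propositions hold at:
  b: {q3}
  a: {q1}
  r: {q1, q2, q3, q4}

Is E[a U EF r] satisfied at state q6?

No

EF r: least fixpoint, start Z0 = {q1, q2, q3, q4}, add states with some successor in Z. Z1 = {q0, q1, q2, q3, q4, q7}; fixed.
Sat(EF r) = {q0, q1, q2, q3, q4, q7}
E[a U EF r]: least fixpoint, start Z0 = Sat(EF r) = {q0, q1, q2, q3, q4, q7}, add states in Sat(a) with some successor in Z. Already a fixed point.
Sat(E[a U EF r]) = {q0, q1, q2, q3, q4, q7}
q6 ∉ Sat(E[a U EF r]) = {q0, q1, q2, q3, q4, q7}, so the formula does not hold at q6.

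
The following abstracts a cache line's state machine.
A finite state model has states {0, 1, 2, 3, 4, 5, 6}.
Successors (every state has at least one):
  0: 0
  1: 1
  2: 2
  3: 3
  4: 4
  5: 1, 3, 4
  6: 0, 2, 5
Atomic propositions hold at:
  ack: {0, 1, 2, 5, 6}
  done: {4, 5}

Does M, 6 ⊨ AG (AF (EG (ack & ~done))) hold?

No

Sat(~done) = {0, 1, 2, 3, 6}
Sat(ack & ~done) = {0, 1, 2, 6}
EG (ack & ~done): greatest fixpoint, start Z0 = {0, 1, 2, 6}, keep only states in Sat with some successor in Z. Already a fixed point.
Sat(EG (ack & ~done)) = {0, 1, 2, 6}
AF (EG (ack & ~done)): least fixpoint, start Z0 = {0, 1, 2, 6}, add states with every successor in Z. Already a fixed point.
Sat(AF (EG (ack & ~done))) = {0, 1, 2, 6}
AG (AF (EG (ack & ~done))): greatest fixpoint, start Z0 = {0, 1, 2, 6}, keep only states in Sat with every successor in Z. Z1 = {0, 1, 2}; fixed.
Sat(AG (AF (EG (ack & ~done)))) = {0, 1, 2}
6 ∉ Sat(AG (AF (EG (ack & ~done)))) = {0, 1, 2}, so the formula does not hold at 6.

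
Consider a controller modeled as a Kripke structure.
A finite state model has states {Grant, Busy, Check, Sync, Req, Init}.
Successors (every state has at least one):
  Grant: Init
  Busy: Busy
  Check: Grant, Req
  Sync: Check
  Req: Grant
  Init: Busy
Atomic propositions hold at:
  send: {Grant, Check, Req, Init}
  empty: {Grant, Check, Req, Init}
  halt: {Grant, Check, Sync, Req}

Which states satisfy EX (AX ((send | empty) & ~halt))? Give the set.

Sat(send | empty) = {Grant, Check, Req, Init}
Sat(~halt) = {Busy, Init}
Sat((send | empty) & ~halt) = {Init}
Sat(AX ((send | empty) & ~halt)) = {s : every successor in {Init}} = {Grant}
Sat(EX (AX ((send | empty) & ~halt))) = {s : some successor in {Grant}} = {Check, Req}

{Check, Req}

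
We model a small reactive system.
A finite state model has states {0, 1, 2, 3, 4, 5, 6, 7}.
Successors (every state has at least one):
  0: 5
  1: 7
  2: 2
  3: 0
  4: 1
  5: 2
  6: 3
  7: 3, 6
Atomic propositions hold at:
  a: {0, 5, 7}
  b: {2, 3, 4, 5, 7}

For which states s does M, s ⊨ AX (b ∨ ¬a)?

{0, 1, 2, 4, 5, 6, 7}

Sat(¬a) = {1, 2, 3, 4, 6}
Sat(b ∨ ¬a) = {1, 2, 3, 4, 5, 6, 7}
Sat(AX (b ∨ ¬a)) = {s : every successor in {1, 2, 3, 4, 5, 6, 7}} = {0, 1, 2, 4, 5, 6, 7}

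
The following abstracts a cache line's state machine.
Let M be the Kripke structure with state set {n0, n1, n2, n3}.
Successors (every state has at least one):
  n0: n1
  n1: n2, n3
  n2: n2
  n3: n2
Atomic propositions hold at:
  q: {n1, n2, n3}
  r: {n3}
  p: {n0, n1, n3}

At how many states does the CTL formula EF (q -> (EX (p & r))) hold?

Sat(p & r) = {n3}
Sat(EX (p & r)) = {s : some successor in {n3}} = {n1}
Sat(q -> (EX (p & r))) = {n0, n1}
EF (q -> (EX (p & r))): least fixpoint, start Z0 = {n0, n1}, add states with some successor in Z. Already a fixed point.
Sat(EF (q -> (EX (p & r)))) = {n0, n1}
|Sat(EF (q -> (EX (p & r))))| = |{n0, n1}| = 2.

2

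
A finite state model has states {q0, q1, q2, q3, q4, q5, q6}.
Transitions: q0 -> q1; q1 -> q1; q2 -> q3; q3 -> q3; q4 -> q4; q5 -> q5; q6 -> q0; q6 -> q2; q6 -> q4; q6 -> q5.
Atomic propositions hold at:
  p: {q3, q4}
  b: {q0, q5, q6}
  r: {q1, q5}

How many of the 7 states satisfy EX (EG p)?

EG p: greatest fixpoint, start Z0 = {q3, q4}, keep only states in Sat with some successor in Z. Already a fixed point.
Sat(EG p) = {q3, q4}
Sat(EX (EG p)) = {s : some successor in {q3, q4}} = {q2, q3, q4, q6}
|Sat(EX (EG p))| = |{q2, q3, q4, q6}| = 4.

4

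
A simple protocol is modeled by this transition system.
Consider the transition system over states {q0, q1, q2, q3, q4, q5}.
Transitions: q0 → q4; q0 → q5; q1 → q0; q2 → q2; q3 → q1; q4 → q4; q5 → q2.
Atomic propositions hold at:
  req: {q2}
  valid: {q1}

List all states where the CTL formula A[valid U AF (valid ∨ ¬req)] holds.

Sat(¬req) = {q0, q1, q3, q4, q5}
Sat(valid ∨ ¬req) = {q0, q1, q3, q4, q5}
AF (valid ∨ ¬req): least fixpoint, start Z0 = {q0, q1, q3, q4, q5}, add states with every successor in Z. Already a fixed point.
Sat(AF (valid ∨ ¬req)) = {q0, q1, q3, q4, q5}
A[valid U AF (valid ∨ ¬req)]: least fixpoint, start Z0 = Sat(AF (valid ∨ ¬req)) = {q0, q1, q3, q4, q5}, add states in Sat(valid) with every successor in Z. Already a fixed point.
Sat(A[valid U AF (valid ∨ ¬req)]) = {q0, q1, q3, q4, q5}

{q0, q1, q3, q4, q5}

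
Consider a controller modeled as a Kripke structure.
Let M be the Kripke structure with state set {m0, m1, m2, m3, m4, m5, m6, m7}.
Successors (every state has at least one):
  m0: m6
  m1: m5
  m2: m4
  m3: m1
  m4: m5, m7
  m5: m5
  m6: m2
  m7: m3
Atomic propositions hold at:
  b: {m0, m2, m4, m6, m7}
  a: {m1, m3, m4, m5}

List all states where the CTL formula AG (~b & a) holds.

{m1, m3, m5}

Sat(~b) = {m1, m3, m5}
Sat(~b & a) = {m1, m3, m5}
AG (~b & a): greatest fixpoint, start Z0 = {m1, m3, m5}, keep only states in Sat with every successor in Z. Already a fixed point.
Sat(AG (~b & a)) = {m1, m3, m5}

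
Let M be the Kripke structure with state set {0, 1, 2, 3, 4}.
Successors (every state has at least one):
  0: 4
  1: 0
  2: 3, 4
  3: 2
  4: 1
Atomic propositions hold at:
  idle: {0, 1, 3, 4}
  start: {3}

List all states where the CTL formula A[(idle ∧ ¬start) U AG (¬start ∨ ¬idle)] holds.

{0, 1, 4}

Sat(¬start) = {0, 1, 2, 4}
Sat(idle ∧ ¬start) = {0, 1, 4}
Sat(¬idle) = {2}
Sat(¬start ∨ ¬idle) = {0, 1, 2, 4}
AG (¬start ∨ ¬idle): greatest fixpoint, start Z0 = {0, 1, 2, 4}, keep only states in Sat with every successor in Z. Z1 = {0, 1, 4}; fixed.
Sat(AG (¬start ∨ ¬idle)) = {0, 1, 4}
A[(idle ∧ ¬start) U AG (¬start ∨ ¬idle)]: least fixpoint, start Z0 = Sat(AG (¬start ∨ ¬idle)) = {0, 1, 4}, add states in Sat(idle ∧ ¬start) with every successor in Z. Already a fixed point.
Sat(A[(idle ∧ ¬start) U AG (¬start ∨ ¬idle)]) = {0, 1, 4}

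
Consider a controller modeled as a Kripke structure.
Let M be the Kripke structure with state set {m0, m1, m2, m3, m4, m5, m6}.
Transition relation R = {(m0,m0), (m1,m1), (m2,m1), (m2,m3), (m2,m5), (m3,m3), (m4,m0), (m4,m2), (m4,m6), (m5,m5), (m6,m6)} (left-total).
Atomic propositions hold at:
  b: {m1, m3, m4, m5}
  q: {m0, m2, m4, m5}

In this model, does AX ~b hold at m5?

Sat(~b) = {m0, m2, m6}
Sat(AX ~b) = {s : every successor in {m0, m2, m6}} = {m0, m4, m6}
m5 ∉ Sat(AX ~b) = {m0, m4, m6}, so the formula does not hold at m5.

No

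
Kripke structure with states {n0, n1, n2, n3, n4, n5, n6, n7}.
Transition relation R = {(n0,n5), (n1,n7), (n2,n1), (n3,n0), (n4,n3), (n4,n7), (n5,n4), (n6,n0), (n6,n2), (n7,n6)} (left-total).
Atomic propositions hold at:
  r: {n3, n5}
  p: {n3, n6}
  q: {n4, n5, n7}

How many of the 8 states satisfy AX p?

Sat(AX p) = {s : every successor in {n3, n6}} = {n7}
|Sat(AX p)| = |{n7}| = 1.

1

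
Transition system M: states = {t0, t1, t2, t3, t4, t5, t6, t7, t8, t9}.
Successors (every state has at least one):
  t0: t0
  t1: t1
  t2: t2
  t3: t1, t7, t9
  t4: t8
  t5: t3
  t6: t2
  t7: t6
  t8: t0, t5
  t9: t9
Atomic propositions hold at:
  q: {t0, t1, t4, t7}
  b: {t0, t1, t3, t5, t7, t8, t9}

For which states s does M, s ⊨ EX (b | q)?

Sat(b | q) = {t0, t1, t3, t4, t5, t7, t8, t9}
Sat(EX (b | q)) = {s : some successor in {t0, t1, t3, t4, t5, t7, t8, t9}} = {t0, t1, t3, t4, t5, t8, t9}

{t0, t1, t3, t4, t5, t8, t9}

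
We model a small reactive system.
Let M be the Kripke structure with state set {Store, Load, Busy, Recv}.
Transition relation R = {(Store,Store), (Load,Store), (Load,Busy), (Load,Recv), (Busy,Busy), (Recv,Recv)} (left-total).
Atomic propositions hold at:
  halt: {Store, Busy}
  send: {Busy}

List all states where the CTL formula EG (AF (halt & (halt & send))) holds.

{Busy}

Sat(halt & send) = {Busy}
Sat(halt & (halt & send)) = {Busy}
AF (halt & (halt & send)): least fixpoint, start Z0 = {Busy}, add states with every successor in Z. Already a fixed point.
Sat(AF (halt & (halt & send))) = {Busy}
EG (AF (halt & (halt & send))): greatest fixpoint, start Z0 = {Busy}, keep only states in Sat with some successor in Z. Already a fixed point.
Sat(EG (AF (halt & (halt & send)))) = {Busy}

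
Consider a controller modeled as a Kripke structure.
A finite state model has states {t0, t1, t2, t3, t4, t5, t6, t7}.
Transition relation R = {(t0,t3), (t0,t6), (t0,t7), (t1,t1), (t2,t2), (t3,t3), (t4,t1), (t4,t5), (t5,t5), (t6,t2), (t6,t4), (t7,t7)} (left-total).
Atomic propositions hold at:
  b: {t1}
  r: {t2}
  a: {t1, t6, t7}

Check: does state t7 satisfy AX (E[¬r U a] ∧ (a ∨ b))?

Yes

Sat(¬r) = {t0, t1, t3, t4, t5, t6, t7}
E[¬r U a]: least fixpoint, start Z0 = Sat(a) = {t1, t6, t7}, add states in Sat(¬r) with some successor in Z. Z1 = {t0, t1, t4, t6, t7}; fixed.
Sat(E[¬r U a]) = {t0, t1, t4, t6, t7}
Sat(a ∨ b) = {t1, t6, t7}
Sat(E[¬r U a] ∧ (a ∨ b)) = {t1, t6, t7}
Sat(AX (E[¬r U a] ∧ (a ∨ b))) = {s : every successor in {t1, t6, t7}} = {t1, t7}
t7 ∈ Sat(AX (E[¬r U a] ∧ (a ∨ b))) = {t1, t7}, so the formula holds at t7.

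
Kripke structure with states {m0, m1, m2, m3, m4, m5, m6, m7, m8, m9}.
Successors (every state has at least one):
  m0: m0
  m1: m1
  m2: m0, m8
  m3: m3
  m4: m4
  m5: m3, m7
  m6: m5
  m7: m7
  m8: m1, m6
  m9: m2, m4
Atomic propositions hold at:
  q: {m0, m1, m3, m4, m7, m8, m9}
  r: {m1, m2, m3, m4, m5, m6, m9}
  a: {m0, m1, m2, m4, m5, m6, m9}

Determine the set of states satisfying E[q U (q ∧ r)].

Sat(q ∧ r) = {m1, m3, m4, m9}
E[q U (q ∧ r)]: least fixpoint, start Z0 = Sat((q ∧ r)) = {m1, m3, m4, m9}, add states in Sat(q) with some successor in Z. Z1 = {m1, m3, m4, m8, m9}; fixed.
Sat(E[q U (q ∧ r)]) = {m1, m3, m4, m8, m9}

{m1, m3, m4, m8, m9}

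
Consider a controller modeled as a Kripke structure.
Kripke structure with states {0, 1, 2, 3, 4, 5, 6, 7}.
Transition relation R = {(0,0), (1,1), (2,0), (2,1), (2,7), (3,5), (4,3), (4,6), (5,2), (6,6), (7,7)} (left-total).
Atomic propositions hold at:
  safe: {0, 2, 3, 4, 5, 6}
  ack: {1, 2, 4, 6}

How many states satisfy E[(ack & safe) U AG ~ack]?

Sat(ack & safe) = {2, 4, 6}
Sat(~ack) = {0, 3, 5, 7}
AG ~ack: greatest fixpoint, start Z0 = {0, 3, 5, 7}, keep only states in Sat with every successor in Z. Z1 = {0, 3, 7}; Z2 = {0, 7}; fixed.
Sat(AG ~ack) = {0, 7}
E[(ack & safe) U AG ~ack]: least fixpoint, start Z0 = Sat(AG ~ack) = {0, 7}, add states in Sat(ack & safe) with some successor in Z. Z1 = {0, 2, 7}; fixed.
Sat(E[(ack & safe) U AG ~ack]) = {0, 2, 7}
|Sat(E[(ack & safe) U AG ~ack])| = |{0, 2, 7}| = 3.

3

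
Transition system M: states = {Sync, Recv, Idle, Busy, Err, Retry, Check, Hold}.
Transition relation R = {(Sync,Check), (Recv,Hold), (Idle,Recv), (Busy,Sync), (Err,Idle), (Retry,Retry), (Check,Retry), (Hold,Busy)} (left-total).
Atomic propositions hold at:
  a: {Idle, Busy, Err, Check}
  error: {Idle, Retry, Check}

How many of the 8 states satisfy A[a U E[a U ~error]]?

6

Sat(~error) = {Sync, Recv, Busy, Err, Hold}
E[a U ~error]: least fixpoint, start Z0 = Sat(~error) = {Sync, Recv, Busy, Err, Hold}, add states in Sat(a) with some successor in Z. Z1 = {Sync, Recv, Idle, Busy, Err, Hold}; fixed.
Sat(E[a U ~error]) = {Sync, Recv, Idle, Busy, Err, Hold}
A[a U E[a U ~error]]: least fixpoint, start Z0 = Sat(E[a U ~error]) = {Sync, Recv, Idle, Busy, Err, Hold}, add states in Sat(a) with every successor in Z. Already a fixed point.
Sat(A[a U E[a U ~error]]) = {Sync, Recv, Idle, Busy, Err, Hold}
|Sat(A[a U E[a U ~error]])| = |{Sync, Recv, Idle, Busy, Err, Hold}| = 6.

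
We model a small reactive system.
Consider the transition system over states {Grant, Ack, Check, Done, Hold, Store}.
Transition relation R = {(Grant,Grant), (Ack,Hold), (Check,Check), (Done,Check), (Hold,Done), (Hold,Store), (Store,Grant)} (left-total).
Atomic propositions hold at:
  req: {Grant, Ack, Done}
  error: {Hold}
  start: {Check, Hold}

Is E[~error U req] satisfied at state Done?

Yes

Sat(~error) = {Grant, Ack, Check, Done, Store}
E[~error U req]: least fixpoint, start Z0 = Sat(req) = {Grant, Ack, Done}, add states in Sat(~error) with some successor in Z. Z1 = {Grant, Ack, Done, Store}; fixed.
Sat(E[~error U req]) = {Grant, Ack, Done, Store}
Done ∈ Sat(E[~error U req]) = {Grant, Ack, Done, Store}, so the formula holds at Done.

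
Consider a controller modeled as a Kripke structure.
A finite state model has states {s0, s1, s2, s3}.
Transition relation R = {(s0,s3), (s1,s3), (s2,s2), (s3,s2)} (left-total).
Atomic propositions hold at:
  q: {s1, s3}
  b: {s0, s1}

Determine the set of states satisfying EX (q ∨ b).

Sat(q ∨ b) = {s0, s1, s3}
Sat(EX (q ∨ b)) = {s : some successor in {s0, s1, s3}} = {s0, s1}

{s0, s1}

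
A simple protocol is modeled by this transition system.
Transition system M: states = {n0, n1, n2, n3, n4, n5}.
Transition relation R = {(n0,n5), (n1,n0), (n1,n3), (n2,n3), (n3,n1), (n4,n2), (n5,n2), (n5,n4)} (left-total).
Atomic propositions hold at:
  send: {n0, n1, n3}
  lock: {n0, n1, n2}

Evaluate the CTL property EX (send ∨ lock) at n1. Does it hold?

Yes

Sat(send ∨ lock) = {n0, n1, n2, n3}
Sat(EX (send ∨ lock)) = {s : some successor in {n0, n1, n2, n3}} = {n1, n2, n3, n4, n5}
n1 ∈ Sat(EX (send ∨ lock)) = {n1, n2, n3, n4, n5}, so the formula holds at n1.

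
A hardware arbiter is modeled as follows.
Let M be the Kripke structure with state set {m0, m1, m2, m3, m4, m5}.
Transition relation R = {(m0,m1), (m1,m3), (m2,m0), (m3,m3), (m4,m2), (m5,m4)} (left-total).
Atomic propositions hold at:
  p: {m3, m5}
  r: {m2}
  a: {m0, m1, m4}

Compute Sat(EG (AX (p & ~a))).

Sat(~a) = {m2, m3, m5}
Sat(p & ~a) = {m3, m5}
Sat(AX (p & ~a)) = {s : every successor in {m3, m5}} = {m1, m3}
EG (AX (p & ~a)): greatest fixpoint, start Z0 = {m1, m3}, keep only states in Sat with some successor in Z. Already a fixed point.
Sat(EG (AX (p & ~a))) = {m1, m3}

{m1, m3}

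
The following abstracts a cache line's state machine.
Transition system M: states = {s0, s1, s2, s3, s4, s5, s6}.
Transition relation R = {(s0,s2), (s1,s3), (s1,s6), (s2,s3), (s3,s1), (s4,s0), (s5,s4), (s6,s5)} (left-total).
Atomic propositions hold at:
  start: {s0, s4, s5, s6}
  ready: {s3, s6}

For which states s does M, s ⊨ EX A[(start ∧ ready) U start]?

Sat(start ∧ ready) = {s6}
A[(start ∧ ready) U start]: least fixpoint, start Z0 = Sat(start) = {s0, s4, s5, s6}, add states in Sat(start ∧ ready) with every successor in Z. Already a fixed point.
Sat(A[(start ∧ ready) U start]) = {s0, s4, s5, s6}
Sat(EX A[(start ∧ ready) U start]) = {s : some successor in {s0, s4, s5, s6}} = {s1, s4, s5, s6}

{s1, s4, s5, s6}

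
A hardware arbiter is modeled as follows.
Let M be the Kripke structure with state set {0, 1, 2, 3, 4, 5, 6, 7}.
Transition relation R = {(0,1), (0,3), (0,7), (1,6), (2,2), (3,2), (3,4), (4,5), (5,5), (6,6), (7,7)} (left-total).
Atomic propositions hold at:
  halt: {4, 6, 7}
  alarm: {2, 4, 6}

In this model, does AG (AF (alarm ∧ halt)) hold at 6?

Yes

Sat(alarm ∧ halt) = {4, 6}
AF (alarm ∧ halt): least fixpoint, start Z0 = {4, 6}, add states with every successor in Z. Z1 = {1, 4, 6}; fixed.
Sat(AF (alarm ∧ halt)) = {1, 4, 6}
AG (AF (alarm ∧ halt)): greatest fixpoint, start Z0 = {1, 4, 6}, keep only states in Sat with every successor in Z. Z1 = {1, 6}; fixed.
Sat(AG (AF (alarm ∧ halt))) = {1, 6}
6 ∈ Sat(AG (AF (alarm ∧ halt))) = {1, 6}, so the formula holds at 6.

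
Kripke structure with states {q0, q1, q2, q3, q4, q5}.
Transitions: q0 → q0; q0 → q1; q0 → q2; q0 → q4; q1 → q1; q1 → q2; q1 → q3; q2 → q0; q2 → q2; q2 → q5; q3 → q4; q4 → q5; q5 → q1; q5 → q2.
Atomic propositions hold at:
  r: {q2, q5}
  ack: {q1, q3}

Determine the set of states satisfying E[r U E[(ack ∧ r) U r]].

Sat(ack ∧ r) = ∅
E[(ack ∧ r) U r]: least fixpoint, start Z0 = Sat(r) = {q2, q5}, add states in Sat(ack ∧ r) with some successor in Z. Already a fixed point.
Sat(E[(ack ∧ r) U r]) = {q2, q5}
E[r U E[(ack ∧ r) U r]]: least fixpoint, start Z0 = Sat(E[(ack ∧ r) U r]) = {q2, q5}, add states in Sat(r) with some successor in Z. Already a fixed point.
Sat(E[r U E[(ack ∧ r) U r]]) = {q2, q5}

{q2, q5}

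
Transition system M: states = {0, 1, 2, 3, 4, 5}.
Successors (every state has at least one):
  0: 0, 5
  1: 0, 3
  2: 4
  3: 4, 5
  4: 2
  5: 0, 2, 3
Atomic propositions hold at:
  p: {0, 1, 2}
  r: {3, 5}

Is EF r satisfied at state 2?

EF r: least fixpoint, start Z0 = {3, 5}, add states with some successor in Z. Z1 = {0, 1, 3, 5}; fixed.
Sat(EF r) = {0, 1, 3, 5}
2 ∉ Sat(EF r) = {0, 1, 3, 5}, so the formula does not hold at 2.

No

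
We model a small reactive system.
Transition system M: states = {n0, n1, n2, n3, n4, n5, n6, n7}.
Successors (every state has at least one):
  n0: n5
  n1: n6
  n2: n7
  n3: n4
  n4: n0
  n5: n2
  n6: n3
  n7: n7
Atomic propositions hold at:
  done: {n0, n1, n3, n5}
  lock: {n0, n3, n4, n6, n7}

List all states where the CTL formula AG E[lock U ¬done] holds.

Sat(¬done) = {n2, n4, n6, n7}
E[lock U ¬done]: least fixpoint, start Z0 = Sat(¬done) = {n2, n4, n6, n7}, add states in Sat(lock) with some successor in Z. Z1 = {n2, n3, n4, n6, n7}; fixed.
Sat(E[lock U ¬done]) = {n2, n3, n4, n6, n7}
AG E[lock U ¬done]: greatest fixpoint, start Z0 = {n2, n3, n4, n6, n7}, keep only states in Sat with every successor in Z. Z1 = {n2, n3, n6, n7}; Z2 = {n2, n6, n7}; Z3 = {n2, n7}; fixed.
Sat(AG E[lock U ¬done]) = {n2, n7}

{n2, n7}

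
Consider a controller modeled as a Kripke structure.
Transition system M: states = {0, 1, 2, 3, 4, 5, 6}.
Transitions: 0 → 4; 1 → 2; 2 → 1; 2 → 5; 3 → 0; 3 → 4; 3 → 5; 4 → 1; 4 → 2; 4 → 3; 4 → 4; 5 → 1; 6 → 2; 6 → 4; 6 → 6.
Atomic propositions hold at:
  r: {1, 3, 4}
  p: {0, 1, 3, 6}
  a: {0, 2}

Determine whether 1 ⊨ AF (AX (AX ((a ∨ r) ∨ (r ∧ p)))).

Yes

Sat(a ∨ r) = {0, 1, 2, 3, 4}
Sat(r ∧ p) = {1, 3}
Sat((a ∨ r) ∨ (r ∧ p)) = {0, 1, 2, 3, 4}
Sat(AX ((a ∨ r) ∨ (r ∧ p))) = {s : every successor in {0, 1, 2, 3, 4}} = {0, 1, 4, 5}
Sat(AX (AX ((a ∨ r) ∨ (r ∧ p)))) = {s : every successor in {0, 1, 4, 5}} = {0, 2, 3, 5}
AF (AX (AX ((a ∨ r) ∨ (r ∧ p)))): least fixpoint, start Z0 = {0, 2, 3, 5}, add states with every successor in Z. Z1 = {0, 1, 2, 3, 5}; fixed.
Sat(AF (AX (AX ((a ∨ r) ∨ (r ∧ p))))) = {0, 1, 2, 3, 5}
1 ∈ Sat(AF (AX (AX ((a ∨ r) ∨ (r ∧ p))))) = {0, 1, 2, 3, 5}, so the formula holds at 1.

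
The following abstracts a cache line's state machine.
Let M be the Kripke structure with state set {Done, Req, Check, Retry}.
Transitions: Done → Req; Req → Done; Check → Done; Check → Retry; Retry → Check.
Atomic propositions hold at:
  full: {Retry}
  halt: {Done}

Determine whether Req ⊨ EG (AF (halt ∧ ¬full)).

Yes

Sat(¬full) = {Done, Req, Check}
Sat(halt ∧ ¬full) = {Done}
AF (halt ∧ ¬full): least fixpoint, start Z0 = {Done}, add states with every successor in Z. Z1 = {Done, Req}; fixed.
Sat(AF (halt ∧ ¬full)) = {Done, Req}
EG (AF (halt ∧ ¬full)): greatest fixpoint, start Z0 = {Done, Req}, keep only states in Sat with some successor in Z. Already a fixed point.
Sat(EG (AF (halt ∧ ¬full))) = {Done, Req}
Req ∈ Sat(EG (AF (halt ∧ ¬full))) = {Done, Req}, so the formula holds at Req.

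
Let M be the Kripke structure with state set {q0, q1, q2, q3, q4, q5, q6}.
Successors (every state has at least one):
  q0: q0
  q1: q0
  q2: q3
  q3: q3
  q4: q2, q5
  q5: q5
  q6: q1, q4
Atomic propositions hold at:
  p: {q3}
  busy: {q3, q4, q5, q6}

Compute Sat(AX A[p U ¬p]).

Sat(¬p) = {q0, q1, q2, q4, q5, q6}
A[p U ¬p]: least fixpoint, start Z0 = Sat(¬p) = {q0, q1, q2, q4, q5, q6}, add states in Sat(p) with every successor in Z. Already a fixed point.
Sat(A[p U ¬p]) = {q0, q1, q2, q4, q5, q6}
Sat(AX A[p U ¬p]) = {s : every successor in {q0, q1, q2, q4, q5, q6}} = {q0, q1, q4, q5, q6}

{q0, q1, q4, q5, q6}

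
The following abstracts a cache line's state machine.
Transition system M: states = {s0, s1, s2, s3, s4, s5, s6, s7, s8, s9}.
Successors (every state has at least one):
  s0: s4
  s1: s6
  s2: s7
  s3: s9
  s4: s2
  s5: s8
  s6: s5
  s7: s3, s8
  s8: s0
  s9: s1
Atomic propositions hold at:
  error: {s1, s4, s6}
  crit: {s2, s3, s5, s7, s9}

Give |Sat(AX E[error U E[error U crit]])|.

7

E[error U crit]: least fixpoint, start Z0 = Sat(crit) = {s2, s3, s5, s7, s9}, add states in Sat(error) with some successor in Z. Z1 = {s2, s3, s4, s5, s6, s7, s9}; Z2 = {s1, s2, s3, s4, s5, s6, s7, s9}; fixed.
Sat(E[error U crit]) = {s1, s2, s3, s4, s5, s6, s7, s9}
E[error U E[error U crit]]: least fixpoint, start Z0 = Sat(E[error U crit]) = {s1, s2, s3, s4, s5, s6, s7, s9}, add states in Sat(error) with some successor in Z. Already a fixed point.
Sat(E[error U E[error U crit]]) = {s1, s2, s3, s4, s5, s6, s7, s9}
Sat(AX E[error U E[error U crit]]) = {s : every successor in {s1, s2, s3, s4, s5, s6, s7, s9}} = {s0, s1, s2, s3, s4, s6, s9}
|Sat(AX E[error U E[error U crit]])| = |{s0, s1, s2, s3, s4, s6, s9}| = 7.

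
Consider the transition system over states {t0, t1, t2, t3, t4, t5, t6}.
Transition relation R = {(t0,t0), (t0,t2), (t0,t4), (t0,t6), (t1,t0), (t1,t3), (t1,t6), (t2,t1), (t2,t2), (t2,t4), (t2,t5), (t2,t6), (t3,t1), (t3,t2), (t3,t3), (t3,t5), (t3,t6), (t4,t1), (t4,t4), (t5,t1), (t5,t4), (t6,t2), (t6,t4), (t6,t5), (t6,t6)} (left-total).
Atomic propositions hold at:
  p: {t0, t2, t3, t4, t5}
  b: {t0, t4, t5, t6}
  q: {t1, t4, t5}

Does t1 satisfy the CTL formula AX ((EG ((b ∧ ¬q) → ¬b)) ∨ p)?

No

Sat(¬q) = {t0, t2, t3, t6}
Sat(b ∧ ¬q) = {t0, t6}
Sat(¬b) = {t1, t2, t3}
Sat((b ∧ ¬q) → ¬b) = {t1, t2, t3, t4, t5}
EG ((b ∧ ¬q) → ¬b): greatest fixpoint, start Z0 = {t1, t2, t3, t4, t5}, keep only states in Sat with some successor in Z. Already a fixed point.
Sat(EG ((b ∧ ¬q) → ¬b)) = {t1, t2, t3, t4, t5}
Sat((EG ((b ∧ ¬q) → ¬b)) ∨ p) = {t0, t1, t2, t3, t4, t5}
Sat(AX ((EG ((b ∧ ¬q) → ¬b)) ∨ p)) = {s : every successor in {t0, t1, t2, t3, t4, t5}} = {t4, t5}
t1 ∉ Sat(AX ((EG ((b ∧ ¬q) → ¬b)) ∨ p)) = {t4, t5}, so the formula does not hold at t1.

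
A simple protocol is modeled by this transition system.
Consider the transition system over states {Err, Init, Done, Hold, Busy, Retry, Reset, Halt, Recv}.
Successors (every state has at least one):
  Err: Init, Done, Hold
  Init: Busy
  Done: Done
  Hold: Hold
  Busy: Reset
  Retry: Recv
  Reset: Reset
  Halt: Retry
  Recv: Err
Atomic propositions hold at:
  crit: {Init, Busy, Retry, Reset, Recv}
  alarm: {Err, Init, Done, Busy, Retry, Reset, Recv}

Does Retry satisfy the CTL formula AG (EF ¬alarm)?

No

Sat(¬alarm) = {Hold, Halt}
EF ¬alarm: least fixpoint, start Z0 = {Hold, Halt}, add states with some successor in Z. Z1 = {Err, Hold, Halt}; Z2 = {Err, Hold, Halt, Recv}; Z3 = {Err, Hold, Retry, Halt, Recv}; fixed.
Sat(EF ¬alarm) = {Err, Hold, Retry, Halt, Recv}
AG (EF ¬alarm): greatest fixpoint, start Z0 = {Err, Hold, Retry, Halt, Recv}, keep only states in Sat with every successor in Z. Z1 = {Hold, Retry, Halt, Recv}; Z2 = {Hold, Retry, Halt}; Z3 = {Hold, Halt}; Z4 = {Hold}; fixed.
Sat(AG (EF ¬alarm)) = {Hold}
Retry ∉ Sat(AG (EF ¬alarm)) = {Hold}, so the formula does not hold at Retry.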